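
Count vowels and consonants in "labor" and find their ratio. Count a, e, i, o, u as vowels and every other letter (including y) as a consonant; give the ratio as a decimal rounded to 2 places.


Word: "labor"
Vowels (a,e,i,o,u): 2
Consonants: 3
Ratio = 2/3
= 0.67


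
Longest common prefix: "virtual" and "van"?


Word 1: "virtual"
Word 2: "van"
Comparing from start:
  Pos 0: 'v' == 'v'
  Pos 1: 'i' != 'a' (stop)
LCP = "v" (length 1)


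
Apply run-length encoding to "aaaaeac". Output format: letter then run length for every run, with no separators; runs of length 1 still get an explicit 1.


String: "aaaaeac"
Scanning for consecutive runs:
  'a' x 4
  'e' x 1
  'a' x 1
  'c' x 1
RLE = "a4e1a1c1"


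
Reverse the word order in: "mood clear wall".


Original: "mood clear wall"
Words (1..n): mood | clear | wall
Reversed (n..1): wall | clear | mood
Result = "wall clear mood"


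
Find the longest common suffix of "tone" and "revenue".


Word 1: "tone"
Word 2: "revenue"
Comparing from end:
  Pos -1: 'e' == 'e'
  Pos -2: 'n' != 'u' (stop)
LCS = "e" (length 1)


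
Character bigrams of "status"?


Word: "status" (length 6)
Number of bigrams = 6 - 2 + 1 = 5
  Position 0: "st"
  Position 1: "ta"
  Position 2: "at"
  Position 3: "tu"
  Position 4: "us"
Bigrams = "st", "ta", "at", "tu", "us"


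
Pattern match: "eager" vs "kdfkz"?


Pattern of "eager": [0, 1, 2, 0, 3]
Pattern of "kdfkz": [0, 1, 2, 0, 3]
Patterns match
Same pattern = Yes


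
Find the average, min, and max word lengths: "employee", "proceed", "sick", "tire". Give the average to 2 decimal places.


Lengths: "employee"=8, "proceed"=7, "sick"=4, "tire"=4
Sum = 23, Count = 4
Average = 23/4 = 5.75
= avg=5.75, min=4, max=8


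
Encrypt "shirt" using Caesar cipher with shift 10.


Word: "shirt"
Shift: 10
Each letter → (letter + shift) mod 26:
  's' (18) + 10 = 2 → 'c'
  'h' (7) + 10 = 17 → 'r'
  'i' (8) + 10 = 18 → 's'
  'r' (17) + 10 = 1 → 'b'
  't' (19) + 10 = 3 → 'd'
Result = "crsbd"


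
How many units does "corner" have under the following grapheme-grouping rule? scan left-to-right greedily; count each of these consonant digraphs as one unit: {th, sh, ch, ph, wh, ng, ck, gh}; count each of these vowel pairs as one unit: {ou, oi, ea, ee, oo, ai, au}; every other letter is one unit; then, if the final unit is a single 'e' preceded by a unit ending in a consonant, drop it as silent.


Word: "corner" (6 letters)
Left-to-right scan:
  (1) 'c' (letter)
  (2) 'o' (letter)
  (3) 'r' (letter)
  (4) 'n' (letter)
  (5) 'e' (letter)
  (6) 'r' (letter)
Units from scan: 6
Sound units = 6 units


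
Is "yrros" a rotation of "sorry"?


Word: "sorry", Candidate: "yrros"
Method: check if candidate is substring of word+word
"sorrysorry" contains "yrros"? No
Is rotation = No


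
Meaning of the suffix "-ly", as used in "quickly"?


Suffix: -ly
Example: quickly (quick + -ly)
Meaning = in a manner


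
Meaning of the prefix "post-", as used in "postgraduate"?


Prefix: post-
Example: postgraduate (post- + graduate)
Meaning = after


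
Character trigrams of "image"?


Word: "image" (length 5)
Number of trigrams = 5 - 3 + 1 = 3
  Position 0: "ima"
  Position 1: "mag"
  Position 2: "age"
Trigrams = "ima", "mag", "age"


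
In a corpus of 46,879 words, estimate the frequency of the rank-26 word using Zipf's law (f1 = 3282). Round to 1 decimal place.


Zipf's law: f(r) = f(1) / r
f(1) = 3282
f(26) = 3282 / 26
= 126.2 occurrences


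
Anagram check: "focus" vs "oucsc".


Word 1: "focus" → sorted: cfosu
Word 2: "oucsc" → sorted: ccosu
Same letters? cfosu != ccosu
Anagram = No


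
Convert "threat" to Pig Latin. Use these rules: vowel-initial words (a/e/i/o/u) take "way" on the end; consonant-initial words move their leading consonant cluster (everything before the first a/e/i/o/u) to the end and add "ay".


Word: "threat"
Starts with consonant(s) → move to end, add 'ay'
Consonant cluster: "thr"
Pig Latin = "eatthray"


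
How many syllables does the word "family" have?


Word: "family"
Syllable breakdown: fam / i / ly
Counting: 3 parts
= 3 syllables


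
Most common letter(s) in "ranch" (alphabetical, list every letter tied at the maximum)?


Word: "ranch"
Letter counts:
  'a': 1
  'c': 1
  'h': 1
  'n': 1
  'r': 1
Maximum count = 1
Most frequent = 'a', 'c', 'h', 'n', 'r' (1 time each)


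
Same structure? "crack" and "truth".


Pattern of "crack": [0, 1, 2, 0, 3]
Pattern of "truth": [0, 1, 2, 0, 3]
Patterns match
Same pattern = Yes


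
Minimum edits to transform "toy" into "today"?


Word 1: "toy" (length 3)
Word 2: "today" (length 5)
One optimal edit sequence (insert/delete/substitute each cost 1):
  1. keep 't'
  2. keep 'o'
  3. insert 'd'  (+1)
  4. insert 'a'  (+1)
  5. keep 'y'
Total edit operations: 2
Edit distance = 2


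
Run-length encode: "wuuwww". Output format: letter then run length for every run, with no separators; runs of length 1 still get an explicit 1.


String: "wuuwww"
Scanning for consecutive runs:
  'w' x 1
  'u' x 2
  'w' x 3
RLE = "w1u2w3"


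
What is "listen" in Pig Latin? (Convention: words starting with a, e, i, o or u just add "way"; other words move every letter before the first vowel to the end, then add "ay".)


Word: "listen"
Starts with consonant(s) → move to end, add 'ay'
Consonant cluster: "l"
Pig Latin = "istenlay"


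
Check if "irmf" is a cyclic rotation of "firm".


Word: "firm", Candidate: "irmf"
Method: check if candidate is substring of word+word
"firmfirm" contains "irmf"? Yes
Is rotation = Yes


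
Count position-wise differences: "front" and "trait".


Comparing character by character (same length = 5):
  Pos 0: 'f' vs 't' !=
  Pos 1: 'r' vs 'r' =
  Pos 2: 'o' vs 'a' !=
  Pos 3: 'n' vs 'i' !=
  Pos 4: 't' vs 't' =
Hamming distance = 3


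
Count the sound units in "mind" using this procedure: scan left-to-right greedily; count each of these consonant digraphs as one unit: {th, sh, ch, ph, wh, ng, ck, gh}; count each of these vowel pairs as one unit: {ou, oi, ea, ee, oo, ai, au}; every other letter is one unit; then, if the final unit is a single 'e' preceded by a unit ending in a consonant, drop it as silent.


Word: "mind" (4 letters)
Left-to-right scan:
  (1) 'm' (letter)
  (2) 'i' (letter)
  (3) 'n' (letter)
  (4) 'd' (letter)
Units from scan: 4
Sound units = 4 units


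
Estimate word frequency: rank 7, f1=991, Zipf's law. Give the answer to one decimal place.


Zipf's law: f(r) = f(1) / r
f(1) = 991
f(7) = 991 / 7
= 141.6 occurrences


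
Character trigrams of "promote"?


Word: "promote" (length 7)
Number of trigrams = 7 - 3 + 1 = 5
  Position 0: "pro"
  Position 1: "rom"
  Position 2: "omo"
  Position 3: "mot"
  Position 4: "ote"
Trigrams = "pro", "rom", "omo", "mot", "ote"


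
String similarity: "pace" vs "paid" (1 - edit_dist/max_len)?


Word 1: "pace" (length 4)
Word 2: "paid" (length 4)
One optimal edit sequence:
  1. keep 'p'
  2. keep 'a'
  3. substitute 'c' -> 'i'  (+1)
  4. substitute 'e' -> 'd'  (+1)
Edit distance = 2
Max length = max(4, 4) = 4
Similarity = 1 - 2/4
= 0.5000


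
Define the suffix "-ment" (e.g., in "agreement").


Suffix: -ment
Example: agreement = agree + -ment
Meaning = result of action


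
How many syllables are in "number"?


Word: "number"
Syllable breakdown: num | ber
Counting: 2 parts
= 2 syllables


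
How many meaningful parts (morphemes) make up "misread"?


Word: "misread"
Morphemes: mis- | read
Each morpheme carries meaning
= 2 morphemes


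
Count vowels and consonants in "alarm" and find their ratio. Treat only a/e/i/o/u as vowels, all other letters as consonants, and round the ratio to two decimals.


Word: "alarm"
Vowels (a,e,i,o,u): 2
Consonants: 3
Ratio = 2/3
= 0.67


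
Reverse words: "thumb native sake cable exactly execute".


Original: "thumb native sake cable exactly execute"
Words (1..n): thumb | native | sake | cable | exactly | execute
Reversed (n..1): execute | exactly | cable | sake | native | thumb
Result = "execute exactly cable sake native thumb"


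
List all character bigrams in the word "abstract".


Word: "abstract" (length 8)
Number of bigrams = 8 - 2 + 1 = 7
  Position 0: "ab"
  Position 1: "bs"
  Position 2: "st"
  Position 3: "tr"
  Position 4: "ra"
  Position 5: "ac"
  Position 6: "ct"
Bigrams = "ab", "bs", "st", "tr", "ra", "ac", "ct"


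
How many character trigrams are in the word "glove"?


Word: "glove" (length 5)
Number of 3-grams = length - 3 + 1 = 5 - 3 + 1
= 3


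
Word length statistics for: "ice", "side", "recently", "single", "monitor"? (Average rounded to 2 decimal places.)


Lengths: "ice"=3, "side"=4, "recently"=8, "single"=6, "monitor"=7
Sum = 28, Count = 5
Average = 28/5 = 5.60
= avg=5.60, min=3, max=8


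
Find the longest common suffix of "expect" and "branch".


Word 1: "expect"
Word 2: "branch"
Comparing from end:
  Pos -1: 't' != 'h' (stop)
LCS = "" (length 0)


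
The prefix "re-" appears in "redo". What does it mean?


Prefix: re-
Example: redo (re- + do)
Meaning = again


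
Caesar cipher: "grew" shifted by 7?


Word: "grew"
Shift: 7
Each letter → (letter + shift) mod 26:
  'g' (6) + 7 = 13 → 'n'
  'r' (17) + 7 = 24 → 'y'
  'e' (4) + 7 = 11 → 'l'
  'w' (22) + 7 = 3 → 'd'
Result = "nyld"


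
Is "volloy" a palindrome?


Word: "volloy"
Reversed: "yollov"
Forward == Backward? volloy != yollov
Palindrome = No


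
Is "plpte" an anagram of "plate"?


Word 1: "plate" → sorted: aelpt
Word 2: "plpte" → sorted: elppt
Same letters? aelpt != elppt
Anagram = No


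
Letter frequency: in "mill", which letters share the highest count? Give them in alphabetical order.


Word: "mill"
Letter counts:
  'i': 1
  'l': 2
  'm': 1
Maximum count = 2
Most frequent = 'l' (2 times each)


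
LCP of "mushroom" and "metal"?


Word 1: "mushroom"
Word 2: "metal"
Comparing from start:
  Pos 0: 'm' == 'm'
  Pos 1: 'u' != 'e' (stop)
LCP = "m" (length 1)


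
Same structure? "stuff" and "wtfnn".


Pattern of "stuff": [0, 1, 2, 3, 3]
Pattern of "wtfnn": [0, 1, 2, 3, 3]
Patterns match
Same pattern = Yes


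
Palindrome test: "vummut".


Word: "vummut"
Reversed: "tummuv"
Forward == Backward? vummut != tummuv
Palindrome = No


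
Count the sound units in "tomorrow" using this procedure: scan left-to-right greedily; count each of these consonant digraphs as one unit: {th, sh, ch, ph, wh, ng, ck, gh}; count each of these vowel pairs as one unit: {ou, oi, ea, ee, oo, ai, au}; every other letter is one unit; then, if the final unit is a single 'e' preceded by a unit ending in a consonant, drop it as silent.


Word: "tomorrow" (8 letters)
Left-to-right scan:
  1. 't' (letter)
  2. 'o' (letter)
  3. 'm' (letter)
  4. 'o' (letter)
  5. 'r' (letter)
  6. 'r' (letter)
  7. 'o' (letter)
  8. 'w' (letter)
Units from scan: 8
Sound units = 8 units


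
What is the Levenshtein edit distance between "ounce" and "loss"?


Word 1: "ounce" (length 5)
Word 2: "loss" (length 4)
One optimal edit sequence (insert/delete/substitute each cost 1):
  1. delete 'o'  (+1)
  2. substitute 'u' -> 'l'  (+1)
  3. substitute 'n' -> 'o'  (+1)
  4. substitute 'c' -> 's'  (+1)
  5. substitute 'e' -> 's'  (+1)
Total edit operations: 5
Edit distance = 5


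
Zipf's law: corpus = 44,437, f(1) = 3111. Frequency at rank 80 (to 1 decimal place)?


Zipf's law: f(r) = f(1) / r
f(1) = 3111
f(80) = 3111 / 80
= 38.9 occurrences


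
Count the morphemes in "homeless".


Word: "homeless"
Morphemes: home + -less
Each morpheme carries meaning
= 2 morphemes


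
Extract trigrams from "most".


Word: "most" (length 4)
Number of trigrams = 4 - 3 + 1 = 2
  Position 0: "mos"
  Position 1: "ost"
Trigrams = "mos", "ost"


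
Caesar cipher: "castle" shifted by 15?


Word: "castle"
Shift: 15
Each letter → (letter + shift) mod 26:
  'c' (2) + 15 = 17 → 'r'
  'a' (0) + 15 = 15 → 'p'
  's' (18) + 15 = 7 → 'h'
  't' (19) + 15 = 8 → 'i'
  'l' (11) + 15 = 0 → 'a'
  'e' (4) + 15 = 19 → 't'
Result = "rphiat"


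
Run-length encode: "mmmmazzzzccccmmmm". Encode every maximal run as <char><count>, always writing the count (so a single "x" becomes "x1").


String: "mmmmazzzzccccmmmm"
Scanning for consecutive runs:
  'm' x 4
  'a' x 1
  'z' x 4
  'c' x 4
  'm' x 4
RLE = "m4a1z4c4m4"


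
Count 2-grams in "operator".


Word: "operator" (length 8)
Number of 2-grams = length - 2 + 1 = 8 - 2 + 1
= 7


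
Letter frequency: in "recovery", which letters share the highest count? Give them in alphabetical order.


Word: "recovery"
Letter counts:
  'c': 1
  'e': 2
  'o': 1
  'r': 2
  'v': 1
  'y': 1
Maximum count = 2
Most frequent = 'e', 'r' (2 times each)


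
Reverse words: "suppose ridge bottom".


Original: "suppose ridge bottom"
Words (1..n): suppose | ridge | bottom
Reversed (n..1): bottom | ridge | suppose
Result = "bottom ridge suppose"


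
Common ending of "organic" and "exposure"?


Word 1: "organic"
Word 2: "exposure"
Comparing from end:
  Pos -1: 'c' != 'e' (stop)
LCS = "" (length 0)


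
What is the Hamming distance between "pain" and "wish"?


Comparing character by character (same length = 4):
  Pos 0: 'p' vs 'w' !=
  Pos 1: 'a' vs 'i' !=
  Pos 2: 'i' vs 's' !=
  Pos 3: 'n' vs 'h' !=
Hamming distance = 4


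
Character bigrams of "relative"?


Word: "relative" (length 8)
Number of bigrams = 8 - 2 + 1 = 7
  Position 0: "re"
  Position 1: "el"
  Position 2: "la"
  Position 3: "at"
  Position 4: "ti"
  Position 5: "iv"
  Position 6: "ve"
Bigrams = "re", "el", "la", "at", "ti", "iv", "ve"


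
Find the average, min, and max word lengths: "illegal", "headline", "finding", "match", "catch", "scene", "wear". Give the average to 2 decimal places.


Lengths: "illegal"=7, "headline"=8, "finding"=7, "match"=5, "catch"=5, "scene"=5, "wear"=4
Sum = 41, Count = 7
Average = 41/7 = 5.86
= avg=5.86, min=4, max=8


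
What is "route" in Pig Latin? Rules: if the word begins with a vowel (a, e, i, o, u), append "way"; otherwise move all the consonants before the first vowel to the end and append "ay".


Word: "route"
Starts with consonant(s) → move to end, add 'ay'
Consonant cluster: "r"
Pig Latin = "outeray"


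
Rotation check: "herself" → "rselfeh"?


Word: "herself", Candidate: "rselfeh"
Method: check if candidate is substring of word+word
"herselfherself" contains "rselfeh"? No
Is rotation = No


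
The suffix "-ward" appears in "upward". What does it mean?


Suffix: -ward
As in: upward -> up + -ward
Meaning = in the direction of


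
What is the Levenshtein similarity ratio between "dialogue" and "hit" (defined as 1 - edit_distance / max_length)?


Word 1: "dialogue" (length 8)
Word 2: "hit" (length 3)
One optimal edit sequence:
  1. substitute 'd' -> 'h'  (+1)
  2. keep 'i'
  3. delete 'a'  (+1)
  4. delete 'l'  (+1)
  5. delete 'o'  (+1)
  6. delete 'g'  (+1)
  7. delete 'u'  (+1)
  8. substitute 'e' -> 't'  (+1)
Edit distance = 7
Max length = max(8, 3) = 8
Similarity = 1 - 7/8
= 0.1250


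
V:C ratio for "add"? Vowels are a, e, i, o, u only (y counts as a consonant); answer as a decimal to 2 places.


Word: "add"
Vowels (a,e,i,o,u): 1
Consonants: 2
Ratio = 1/2
= 0.50


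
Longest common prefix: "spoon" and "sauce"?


Word 1: "spoon"
Word 2: "sauce"
Comparing from start:
  Pos 0: 's' == 's'
  Pos 1: 'p' != 'a' (stop)
LCP = "s" (length 1)


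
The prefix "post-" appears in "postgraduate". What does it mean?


Prefix: post-
Example: postgraduate = post- + graduate
Meaning = after


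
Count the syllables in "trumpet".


Word: "trumpet"
Syllable breakdown: trum | pet
Counting: 2 parts
= 2 syllables


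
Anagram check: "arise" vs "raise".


Word 1: "arise" → sorted: aeirs
Word 2: "raise" → sorted: aeirs
Same letters? aeirs == aeirs
Anagram = Yes


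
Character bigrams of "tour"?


Word: "tour" (length 4)
Number of bigrams = 4 - 2 + 1 = 3
  Position 0: "to"
  Position 1: "ou"
  Position 2: "ur"
Bigrams = "to", "ou", "ur"


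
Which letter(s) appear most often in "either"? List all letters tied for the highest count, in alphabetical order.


Word: "either"
Letter counts:
  'e': 2
  'h': 1
  'i': 1
  'r': 1
  't': 1
Maximum count = 2
Most frequent = 'e' (2 times each)


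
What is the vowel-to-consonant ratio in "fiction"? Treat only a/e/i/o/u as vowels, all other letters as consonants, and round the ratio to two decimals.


Word: "fiction"
Vowels (a,e,i,o,u): 3
Consonants: 4
Ratio = 3/4
= 0.75


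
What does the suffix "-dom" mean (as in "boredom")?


Suffix: -dom
Example: boredom (bore + -dom)
Meaning = state / realm


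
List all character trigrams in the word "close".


Word: "close" (length 5)
Number of trigrams = 5 - 3 + 1 = 3
  Position 0: "clo"
  Position 1: "los"
  Position 2: "ose"
Trigrams = "clo", "los", "ose"


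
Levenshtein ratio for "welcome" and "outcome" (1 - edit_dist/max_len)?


Word 1: "welcome" (length 7)
Word 2: "outcome" (length 7)
One optimal edit sequence:
  1. substitute 'w' -> 'o'  (+1)
  2. substitute 'e' -> 'u'  (+1)
  3. substitute 'l' -> 't'  (+1)
  4. keep 'c'
  5. keep 'o'
  6. keep 'm'
  7. keep 'e'
Edit distance = 3
Max length = max(7, 7) = 7
Similarity = 1 - 3/7
= 0.5714


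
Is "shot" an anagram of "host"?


Word 1: "host" → sorted: host
Word 2: "shot" → sorted: host
Same letters? host == host
Anagram = Yes


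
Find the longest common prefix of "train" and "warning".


Word 1: "train"
Word 2: "warning"
Comparing from start:
  Pos 0: 't' != 'w' (stop)
LCP = "" (length 0)


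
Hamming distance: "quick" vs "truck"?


Comparing character by character (same length = 5):
  Pos 0: 'q' vs 't' !=
  Pos 1: 'u' vs 'r' !=
  Pos 2: 'i' vs 'u' !=
  Pos 3: 'c' vs 'c' =
  Pos 4: 'k' vs 'k' =
Hamming distance = 3


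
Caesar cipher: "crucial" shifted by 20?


Word: "crucial"
Shift: 20
Each letter → (letter + shift) mod 26:
  'c' (2) + 20 = 22 → 'w'
  'r' (17) + 20 = 11 → 'l'
  'u' (20) + 20 = 14 → 'o'
  'c' (2) + 20 = 22 → 'w'
  'i' (8) + 20 = 2 → 'c'
  'a' (0) + 20 = 20 → 'u'
  'l' (11) + 20 = 5 → 'f'
Result = "wlowcuf"


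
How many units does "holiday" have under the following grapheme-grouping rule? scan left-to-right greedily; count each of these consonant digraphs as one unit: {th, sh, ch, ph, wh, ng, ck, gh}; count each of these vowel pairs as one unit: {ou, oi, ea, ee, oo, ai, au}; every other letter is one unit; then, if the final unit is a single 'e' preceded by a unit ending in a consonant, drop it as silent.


Word: "holiday" (7 letters)
Left-to-right scan:
  (1) 'h' (letter)
  (2) 'o' (letter)
  (3) 'l' (letter)
  (4) 'i' (letter)
  (5) 'd' (letter)
  (6) 'a' (letter)
  (7) 'y' (letter)
Units from scan: 7
Sound units = 7 units


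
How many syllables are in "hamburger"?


Word: "hamburger"
Syllable breakdown: ham | bur | ger
Counting: 3 parts
= 3 syllables


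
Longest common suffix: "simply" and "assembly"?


Word 1: "simply"
Word 2: "assembly"
Comparing from end:
  Pos -1: 'y' == 'y'
  Pos -2: 'l' == 'l'
  Pos -3: 'p' != 'b' (stop)
LCS = "ly" (length 2)


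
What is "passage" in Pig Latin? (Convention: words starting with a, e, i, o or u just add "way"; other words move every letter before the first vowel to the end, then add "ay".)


Word: "passage"
Starts with consonant(s) → move to end, add 'ay'
Consonant cluster: "p"
Pig Latin = "assagepay"


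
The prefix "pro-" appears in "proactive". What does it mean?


Prefix: pro-
As in: proactive -> pro- + active
Meaning = forward / in favor of


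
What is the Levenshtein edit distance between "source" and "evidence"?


Word 1: "source" (length 6)
Word 2: "evidence" (length 8)
One optimal edit sequence (insert/delete/substitute each cost 1):
  1. insert 'e'  (+1)
  2. insert 'v'  (+1)
  3. substitute 's' -> 'i'  (+1)
  4. substitute 'o' -> 'd'  (+1)
  5. substitute 'u' -> 'e'  (+1)
  6. substitute 'r' -> 'n'  (+1)
  7. keep 'c'
  8. keep 'e'
Total edit operations: 6
Edit distance = 6


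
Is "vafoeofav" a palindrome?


Word: "vafoeofav"
Reversed: "vafoeofav"
Forward == Backward? vafoeofav == vafoeofav
Palindrome = Yes


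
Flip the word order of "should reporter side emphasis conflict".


Original: "should reporter side emphasis conflict"
Words (1..n): should | reporter | side | emphasis | conflict
Reversed (n..1): conflict | emphasis | side | reporter | should
Result = "conflict emphasis side reporter should"


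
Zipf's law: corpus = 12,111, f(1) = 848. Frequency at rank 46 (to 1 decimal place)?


Zipf's law: f(r) = f(1) / r
f(1) = 848
f(46) = 848 / 46
= 18.4 occurrences


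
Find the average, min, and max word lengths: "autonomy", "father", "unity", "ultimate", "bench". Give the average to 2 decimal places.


Lengths: "autonomy"=8, "father"=6, "unity"=5, "ultimate"=8, "bench"=5
Sum = 32, Count = 5
Average = 32/5 = 6.40
= avg=6.40, min=5, max=8


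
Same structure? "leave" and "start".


Pattern of "leave": [0, 1, 2, 3, 1]
Pattern of "start": [0, 1, 2, 3, 1]
Patterns match
Same pattern = Yes


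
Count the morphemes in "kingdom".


Word: "kingdom"
Morphemes: king / -dom
Each morpheme carries meaning
= 2 morphemes


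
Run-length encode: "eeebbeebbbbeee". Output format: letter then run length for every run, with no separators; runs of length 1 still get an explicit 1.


String: "eeebbeebbbbeee"
Scanning for consecutive runs:
  'e' x 3
  'b' x 2
  'e' x 2
  'b' x 4
  'e' x 3
RLE = "e3b2e2b4e3"


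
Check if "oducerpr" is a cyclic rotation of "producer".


Word: "producer", Candidate: "oducerpr"
Method: check if candidate is substring of word+word
"producerproducer" contains "oducerpr"? Yes
Is rotation = Yes


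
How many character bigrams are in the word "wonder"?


Word: "wonder" (length 6)
Number of 2-grams = length - 2 + 1 = 6 - 2 + 1
= 5


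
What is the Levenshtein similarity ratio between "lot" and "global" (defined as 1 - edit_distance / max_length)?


Word 1: "lot" (length 3)
Word 2: "global" (length 6)
One optimal edit sequence:
  1. insert 'g'  (+1)
  2. keep 'l'
  3. keep 'o'
  4. insert 'b'  (+1)
  5. insert 'a'  (+1)
  6. substitute 't' -> 'l'  (+1)
Edit distance = 4
Max length = max(3, 6) = 6
Similarity = 1 - 4/6
= 0.3333


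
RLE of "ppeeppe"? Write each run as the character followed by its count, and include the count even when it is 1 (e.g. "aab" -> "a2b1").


String: "ppeeppe"
Scanning for consecutive runs:
  'p' x 2
  'e' x 2
  'p' x 2
  'e' x 1
RLE = "p2e2p2e1"


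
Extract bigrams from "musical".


Word: "musical" (length 7)
Number of bigrams = 7 - 2 + 1 = 6
  Position 0: "mu"
  Position 1: "us"
  Position 2: "si"
  Position 3: "ic"
  Position 4: "ca"
  Position 5: "al"
Bigrams = "mu", "us", "si", "ic", "ca", "al"


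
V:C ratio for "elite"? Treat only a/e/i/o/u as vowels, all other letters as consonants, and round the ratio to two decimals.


Word: "elite"
Vowels (a,e,i,o,u): 3
Consonants: 2
Ratio = 3/2
= 1.50


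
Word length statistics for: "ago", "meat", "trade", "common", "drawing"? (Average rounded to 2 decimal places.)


Lengths: "ago"=3, "meat"=4, "trade"=5, "common"=6, "drawing"=7
Sum = 25, Count = 5
Average = 25/5 = 5.00
= avg=5.00, min=3, max=7


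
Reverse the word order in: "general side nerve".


Original: "general side nerve"
Words (1..n): general | side | nerve
Reversed (n..1): nerve | side | general
Result = "nerve side general"


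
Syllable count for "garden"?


Word: "garden"
Syllable breakdown: gar · den
Counting: 2 parts
= 2 syllables


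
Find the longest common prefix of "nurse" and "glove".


Word 1: "nurse"
Word 2: "glove"
Comparing from start:
  Pos 0: 'n' != 'g' (stop)
LCP = "" (length 0)


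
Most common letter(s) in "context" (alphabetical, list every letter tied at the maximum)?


Word: "context"
Letter counts:
  'c': 1
  'e': 1
  'n': 1
  'o': 1
  't': 2
  'x': 1
Maximum count = 2
Most frequent = 't' (2 times each)


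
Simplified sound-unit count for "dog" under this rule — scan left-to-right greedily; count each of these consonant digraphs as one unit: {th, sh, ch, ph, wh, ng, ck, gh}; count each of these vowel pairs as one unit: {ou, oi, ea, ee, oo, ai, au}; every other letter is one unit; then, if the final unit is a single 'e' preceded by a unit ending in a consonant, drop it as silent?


Word: "dog" (3 letters)
Left-to-right scan:
  [1] 'd' (letter)
  [2] 'o' (letter)
  [3] 'g' (letter)
Units from scan: 3
Sound units = 3 units


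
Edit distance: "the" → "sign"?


Word 1: "the" (length 3)
Word 2: "sign" (length 4)
One optimal edit sequence (insert/delete/substitute each cost 1):
  1. insert 's'  (+1)
  2. substitute 't' -> 'i'  (+1)
  3. substitute 'h' -> 'g'  (+1)
  4. substitute 'e' -> 'n'  (+1)
Total edit operations: 4
Edit distance = 4


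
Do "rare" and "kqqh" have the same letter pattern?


Pattern of "rare": [0, 1, 0, 2]
Pattern of "kqqh": [0, 1, 1, 2]
Patterns do not match
Same pattern = No


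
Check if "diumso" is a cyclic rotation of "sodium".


Word: "sodium", Candidate: "diumso"
Method: check if candidate is substring of word+word
"sodiumsodium" contains "diumso"? Yes
Is rotation = Yes


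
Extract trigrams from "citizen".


Word: "citizen" (length 7)
Number of trigrams = 7 - 3 + 1 = 5
  Position 0: "cit"
  Position 1: "iti"
  Position 2: "tiz"
  Position 3: "ize"
  Position 4: "zen"
Trigrams = "cit", "iti", "tiz", "ize", "zen"


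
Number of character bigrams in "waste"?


Word: "waste" (length 5)
Number of 2-grams = length - 2 + 1 = 5 - 2 + 1
= 4


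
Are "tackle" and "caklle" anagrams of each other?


Word 1: "tackle" → sorted: aceklt
Word 2: "caklle" → sorted: acekll
Same letters? aceklt != acekll
Anagram = No


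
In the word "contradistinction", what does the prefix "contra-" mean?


Prefix: contra-
As in: contradistinction -> contra- + distinction
Meaning = against


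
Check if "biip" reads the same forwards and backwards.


Word: "biip"
Reversed: "piib"
Forward == Backward? biip != piib
Palindrome = No


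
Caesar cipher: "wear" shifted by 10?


Word: "wear"
Shift: 10
Each letter → (letter + shift) mod 26:
  'w' (22) + 10 = 6 → 'g'
  'e' (4) + 10 = 14 → 'o'
  'a' (0) + 10 = 10 → 'k'
  'r' (17) + 10 = 1 → 'b'
Result = "gokb"


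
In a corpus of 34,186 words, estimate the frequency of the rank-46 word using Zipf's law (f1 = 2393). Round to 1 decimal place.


Zipf's law: f(r) = f(1) / r
f(1) = 2393
f(46) = 2393 / 46
= 52.0 occurrences


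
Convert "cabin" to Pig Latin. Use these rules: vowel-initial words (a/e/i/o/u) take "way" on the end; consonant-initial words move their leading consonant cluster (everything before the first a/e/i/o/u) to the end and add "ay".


Word: "cabin"
Starts with consonant(s) → move to end, add 'ay'
Consonant cluster: "c"
Pig Latin = "abincay"


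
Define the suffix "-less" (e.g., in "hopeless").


Suffix: -less
Example: hopeless (hope + -less)
Meaning = without


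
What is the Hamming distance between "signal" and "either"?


Comparing character by character (same length = 6):
  Pos 0: 's' vs 'e' !=
  Pos 1: 'i' vs 'i' =
  Pos 2: 'g' vs 't' !=
  Pos 3: 'n' vs 'h' !=
  Pos 4: 'a' vs 'e' !=
  Pos 5: 'l' vs 'r' !=
Hamming distance = 5


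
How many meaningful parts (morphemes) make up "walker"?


Word: "walker"
Morphemes: walk / -er
Each morpheme carries meaning
= 2 morphemes


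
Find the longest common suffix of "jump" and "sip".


Word 1: "jump"
Word 2: "sip"
Comparing from end:
  Pos -1: 'p' == 'p'
  Pos -2: 'm' != 'i' (stop)
LCS = "p" (length 1)


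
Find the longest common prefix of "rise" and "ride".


Word 1: "rise"
Word 2: "ride"
Comparing from start:
  Pos 0: 'r' == 'r'
  Pos 1: 'i' == 'i'
  Pos 2: 's' != 'd' (stop)
LCP = "ri" (length 2)


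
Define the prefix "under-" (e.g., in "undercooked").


Prefix: under-
Example: undercooked (under- + cooked)
Meaning = insufficient


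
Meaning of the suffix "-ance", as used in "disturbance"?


Suffix: -ance
Example: disturbance = disturb + -ance
Meaning = state of


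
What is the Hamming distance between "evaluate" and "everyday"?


Comparing character by character (same length = 8):
  Pos 0: 'e' vs 'e' =
  Pos 1: 'v' vs 'v' =
  Pos 2: 'a' vs 'e' !=
  Pos 3: 'l' vs 'r' !=
  Pos 4: 'u' vs 'y' !=
  Pos 5: 'a' vs 'd' !=
  Pos 6: 't' vs 'a' !=
  Pos 7: 'e' vs 'y' !=
Hamming distance = 6


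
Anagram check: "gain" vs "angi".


Word 1: "gain" → sorted: agin
Word 2: "angi" → sorted: agin
Same letters? agin == agin
Anagram = Yes


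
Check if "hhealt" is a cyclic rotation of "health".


Word: "health", Candidate: "hhealt"
Method: check if candidate is substring of word+word
"healthhealth" contains "hhealt"? Yes
Is rotation = Yes


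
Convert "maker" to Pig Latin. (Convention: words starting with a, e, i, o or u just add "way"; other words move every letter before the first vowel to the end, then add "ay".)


Word: "maker"
Starts with consonant(s) → move to end, add 'ay'
Consonant cluster: "m"
Pig Latin = "akermay"


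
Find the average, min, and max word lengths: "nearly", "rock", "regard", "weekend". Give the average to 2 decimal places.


Lengths: "nearly"=6, "rock"=4, "regard"=6, "weekend"=7
Sum = 23, Count = 4
Average = 23/4 = 5.75
= avg=5.75, min=4, max=7


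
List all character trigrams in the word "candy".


Word: "candy" (length 5)
Number of trigrams = 5 - 3 + 1 = 3
  Position 0: "can"
  Position 1: "and"
  Position 2: "ndy"
Trigrams = "can", "and", "ndy"


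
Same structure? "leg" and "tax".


Pattern of "leg": [0, 1, 2]
Pattern of "tax": [0, 1, 2]
Patterns match
Same pattern = Yes


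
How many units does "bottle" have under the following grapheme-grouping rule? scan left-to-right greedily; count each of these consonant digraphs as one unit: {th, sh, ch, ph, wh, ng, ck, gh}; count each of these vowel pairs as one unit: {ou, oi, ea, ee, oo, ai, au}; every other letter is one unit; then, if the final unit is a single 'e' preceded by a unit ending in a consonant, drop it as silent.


Word: "bottle" (6 letters)
Left-to-right scan:
  1. 'b' (letter)
  2. 'o' (letter)
  3. 't' (letter)
  4. 't' (letter)
  5. 'l' (letter)
  6. 'e' (letter)
Units from scan: 6
Final unit is 'e' after a consonant -> drop as silent (-1)
Sound units = 5 units


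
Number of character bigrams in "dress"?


Word: "dress" (length 5)
Number of 2-grams = length - 2 + 1 = 5 - 2 + 1
= 4


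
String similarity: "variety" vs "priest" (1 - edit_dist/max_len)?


Word 1: "variety" (length 7)
Word 2: "priest" (length 6)
One optimal edit sequence:
  1. delete 'v'  (+1)
  2. substitute 'a' -> 'p'  (+1)
  3. keep 'r'
  4. keep 'i'
  5. keep 'e'
  6. substitute 't' -> 's'  (+1)
  7. substitute 'y' -> 't'  (+1)
Edit distance = 4
Max length = max(7, 6) = 7
Similarity = 1 - 4/7
= 0.4286


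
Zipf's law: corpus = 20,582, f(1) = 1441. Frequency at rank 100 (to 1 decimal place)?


Zipf's law: f(r) = f(1) / r
f(1) = 1441
f(100) = 1441 / 100
= 14.4 occurrences


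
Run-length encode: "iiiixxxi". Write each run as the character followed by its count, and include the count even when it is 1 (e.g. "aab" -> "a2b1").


String: "iiiixxxi"
Scanning for consecutive runs:
  'i' x 4
  'x' x 3
  'i' x 1
RLE = "i4x3i1"


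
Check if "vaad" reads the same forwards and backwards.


Word: "vaad"
Reversed: "daav"
Forward == Backward? vaad != daav
Palindrome = No


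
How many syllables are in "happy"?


Word: "happy"
Syllable breakdown: hap-py
Counting: 2 parts
= 2 syllables


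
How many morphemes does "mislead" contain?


Word: "mislead"
Morphemes: mis- | lead
Each morpheme carries meaning
= 2 morphemes


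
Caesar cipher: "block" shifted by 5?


Word: "block"
Shift: 5
Each letter → (letter + shift) mod 26:
  'b' (1) + 5 = 6 → 'g'
  'l' (11) + 5 = 16 → 'q'
  'o' (14) + 5 = 19 → 't'
  'c' (2) + 5 = 7 → 'h'
  'k' (10) + 5 = 15 → 'p'
Result = "gqthp"


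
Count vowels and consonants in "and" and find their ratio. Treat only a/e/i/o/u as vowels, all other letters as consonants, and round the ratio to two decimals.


Word: "and"
Vowels (a,e,i,o,u): 1
Consonants: 2
Ratio = 1/2
= 0.50


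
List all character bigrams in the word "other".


Word: "other" (length 5)
Number of bigrams = 5 - 2 + 1 = 4
  Position 0: "ot"
  Position 1: "th"
  Position 2: "he"
  Position 3: "er"
Bigrams = "ot", "th", "he", "er"


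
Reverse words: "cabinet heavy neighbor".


Original: "cabinet heavy neighbor"
Words (1..n): cabinet | heavy | neighbor
Reversed (n..1): neighbor | heavy | cabinet
Result = "neighbor heavy cabinet"


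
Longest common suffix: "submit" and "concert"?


Word 1: "submit"
Word 2: "concert"
Comparing from end:
  Pos -1: 't' == 't'
  Pos -2: 'i' != 'r' (stop)
LCS = "t" (length 1)


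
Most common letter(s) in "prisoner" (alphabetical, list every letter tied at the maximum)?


Word: "prisoner"
Letter counts:
  'e': 1
  'i': 1
  'n': 1
  'o': 1
  'p': 1
  'r': 2
  's': 1
Maximum count = 2
Most frequent = 'r' (2 times each)


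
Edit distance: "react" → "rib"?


Word 1: "react" (length 5)
Word 2: "rib" (length 3)
One optimal edit sequence (insert/delete/substitute each cost 1):
  1. keep 'r'
  2. delete 'e'  (+1)
  3. delete 'a'  (+1)
  4. substitute 'c' -> 'i'  (+1)
  5. substitute 't' -> 'b'  (+1)
Total edit operations: 4
Edit distance = 4


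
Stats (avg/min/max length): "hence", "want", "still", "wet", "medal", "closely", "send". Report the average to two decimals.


Lengths: "hence"=5, "want"=4, "still"=5, "wet"=3, "medal"=5, "closely"=7, "send"=4
Sum = 33, Count = 7
Average = 33/7 = 4.71
= avg=4.71, min=3, max=7


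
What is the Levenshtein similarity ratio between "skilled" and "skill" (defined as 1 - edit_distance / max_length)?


Word 1: "skilled" (length 7)
Word 2: "skill" (length 5)
One optimal edit sequence:
  1. keep 's'
  2. keep 'k'
  3. keep 'i'
  4. keep 'l'
  5. keep 'l'
  6. delete 'e'  (+1)
  7. delete 'd'  (+1)
Edit distance = 2
Max length = max(7, 5) = 7
Similarity = 1 - 2/7
= 0.7143


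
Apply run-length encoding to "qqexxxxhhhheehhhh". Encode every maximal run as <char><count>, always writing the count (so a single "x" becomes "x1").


String: "qqexxxxhhhheehhhh"
Scanning for consecutive runs:
  'q' x 2
  'e' x 1
  'x' x 4
  'h' x 4
  'e' x 2
  'h' x 4
RLE = "q2e1x4h4e2h4"


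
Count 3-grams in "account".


Word: "account" (length 7)
Number of 3-grams = length - 3 + 1 = 7 - 3 + 1
= 5


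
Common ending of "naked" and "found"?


Word 1: "naked"
Word 2: "found"
Comparing from end:
  Pos -1: 'd' == 'd'
  Pos -2: 'e' != 'n' (stop)
LCS = "d" (length 1)


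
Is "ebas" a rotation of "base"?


Word: "base", Candidate: "ebas"
Method: check if candidate is substring of word+word
"basebase" contains "ebas"? Yes
Is rotation = Yes


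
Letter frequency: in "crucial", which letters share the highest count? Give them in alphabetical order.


Word: "crucial"
Letter counts:
  'a': 1
  'c': 2
  'i': 1
  'l': 1
  'r': 1
  'u': 1
Maximum count = 2
Most frequent = 'c' (2 times each)


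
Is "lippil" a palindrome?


Word: "lippil"
Reversed: "lippil"
Forward == Backward? lippil == lippil
Palindrome = Yes


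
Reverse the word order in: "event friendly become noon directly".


Original: "event friendly become noon directly"
Words (1..n): event | friendly | become | noon | directly
Reversed (n..1): directly | noon | become | friendly | event
Result = "directly noon become friendly event"


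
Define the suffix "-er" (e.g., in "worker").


Suffix: -er
As in: worker -> work + -er
Meaning = one who / more


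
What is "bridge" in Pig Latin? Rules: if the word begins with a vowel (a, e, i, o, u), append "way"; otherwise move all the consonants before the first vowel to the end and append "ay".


Word: "bridge"
Starts with consonant(s) → move to end, add 'ay'
Consonant cluster: "br"
Pig Latin = "idgebray"


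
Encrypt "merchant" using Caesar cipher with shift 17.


Word: "merchant"
Shift: 17
Each letter → (letter + shift) mod 26:
  'm' (12) + 17 = 3 → 'd'
  'e' (4) + 17 = 21 → 'v'
  'r' (17) + 17 = 8 → 'i'
  'c' (2) + 17 = 19 → 't'
  'h' (7) + 17 = 24 → 'y'
  'a' (0) + 17 = 17 → 'r'
  'n' (13) + 17 = 4 → 'e'
  't' (19) + 17 = 10 → 'k'
Result = "dvityrek"


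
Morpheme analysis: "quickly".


Word: "quickly"
Morphemes: quick | -ly
Each morpheme carries meaning
= 2 morphemes


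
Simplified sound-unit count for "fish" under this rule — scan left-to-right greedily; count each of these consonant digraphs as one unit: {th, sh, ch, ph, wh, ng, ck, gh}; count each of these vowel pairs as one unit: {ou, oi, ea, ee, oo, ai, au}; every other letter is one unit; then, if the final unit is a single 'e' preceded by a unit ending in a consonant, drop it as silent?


Word: "fish" (4 letters)
Left-to-right scan:
  [1] 'f' (letter)
  [2] 'i' (letter)
  [3] 'sh' (digraph)
Units from scan: 3
Sound units = 3 units


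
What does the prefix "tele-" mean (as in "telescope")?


Prefix: tele-
Example: telescope = tele- + scope
Meaning = distant


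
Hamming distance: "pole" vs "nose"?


Comparing character by character (same length = 4):
  Pos 0: 'p' vs 'n' !=
  Pos 1: 'o' vs 'o' =
  Pos 2: 'l' vs 's' !=
  Pos 3: 'e' vs 'e' =
Hamming distance = 2


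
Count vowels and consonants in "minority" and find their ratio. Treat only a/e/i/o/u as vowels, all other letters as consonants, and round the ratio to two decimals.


Word: "minority"
Vowels (a,e,i,o,u): 3
Consonants: 5
Ratio = 3/5
= 0.60


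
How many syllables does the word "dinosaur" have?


Word: "dinosaur"
Syllable breakdown: di / no / saur
Counting: 3 parts
= 3 syllables


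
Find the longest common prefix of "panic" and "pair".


Word 1: "panic"
Word 2: "pair"
Comparing from start:
  Pos 0: 'p' == 'p'
  Pos 1: 'a' == 'a'
  Pos 2: 'n' != 'i' (stop)
LCP = "pa" (length 2)


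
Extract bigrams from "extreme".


Word: "extreme" (length 7)
Number of bigrams = 7 - 2 + 1 = 6
  Position 0: "ex"
  Position 1: "xt"
  Position 2: "tr"
  Position 3: "re"
  Position 4: "em"
  Position 5: "me"
Bigrams = "ex", "xt", "tr", "re", "em", "me"


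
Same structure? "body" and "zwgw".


Pattern of "body": [0, 1, 2, 3]
Pattern of "zwgw": [0, 1, 2, 1]
Patterns do not match
Same pattern = No


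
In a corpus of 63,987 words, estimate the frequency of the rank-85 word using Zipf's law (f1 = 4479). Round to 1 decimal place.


Zipf's law: f(r) = f(1) / r
f(1) = 4479
f(85) = 4479 / 85
= 52.7 occurrences


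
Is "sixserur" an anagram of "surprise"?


Word 1: "surprise" → sorted: eiprrssu
Word 2: "sixserur" → sorted: eirrssux
Same letters? eiprrssu != eirrssux
Anagram = No


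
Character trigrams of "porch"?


Word: "porch" (length 5)
Number of trigrams = 5 - 3 + 1 = 3
  Position 0: "por"
  Position 1: "orc"
  Position 2: "rch"
Trigrams = "por", "orc", "rch"


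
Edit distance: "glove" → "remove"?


Word 1: "glove" (length 5)
Word 2: "remove" (length 6)
One optimal edit sequence (insert/delete/substitute each cost 1):
  1. insert 'r'  (+1)
  2. substitute 'g' -> 'e'  (+1)
  3. substitute 'l' -> 'm'  (+1)
  4. keep 'o'
  5. keep 'v'
  6. keep 'e'
Total edit operations: 3
Edit distance = 3


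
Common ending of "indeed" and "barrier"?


Word 1: "indeed"
Word 2: "barrier"
Comparing from end:
  Pos -1: 'd' != 'r' (stop)
LCS = "" (length 0)


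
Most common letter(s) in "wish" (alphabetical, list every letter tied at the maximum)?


Word: "wish"
Letter counts:
  'h': 1
  'i': 1
  's': 1
  'w': 1
Maximum count = 1
Most frequent = 'h', 'i', 's', 'w' (1 time each)
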